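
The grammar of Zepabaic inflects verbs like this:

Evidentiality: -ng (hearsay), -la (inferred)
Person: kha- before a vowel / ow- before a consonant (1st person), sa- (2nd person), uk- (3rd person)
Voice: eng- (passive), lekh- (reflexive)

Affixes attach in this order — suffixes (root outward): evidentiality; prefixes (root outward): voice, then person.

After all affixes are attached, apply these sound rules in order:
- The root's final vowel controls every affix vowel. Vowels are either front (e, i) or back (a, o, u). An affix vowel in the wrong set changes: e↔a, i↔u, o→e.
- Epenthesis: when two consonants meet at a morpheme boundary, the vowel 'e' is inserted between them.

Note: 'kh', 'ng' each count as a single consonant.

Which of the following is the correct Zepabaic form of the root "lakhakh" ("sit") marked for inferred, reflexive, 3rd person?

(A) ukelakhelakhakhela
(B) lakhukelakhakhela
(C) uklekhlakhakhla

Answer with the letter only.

A

Attach evidentiality inferred -la → lakhakhla.
Attach voice reflexive lekh- → lekhlakhakhla.
Attach person 3rd person uk- → uklekhlakhakhla.
Apply vowel harmony: uklekhlakhakhla → uklakhlakhakhla.
Apply epenthesis: uklakhlakhakhla → ukelakhelakhakhela.
So the correct form is ukelakhelakhakhela, option (A).
(B) lakhukelakhakhela is wrong: it has the affixes in the wrong order.
(C) uklekhlakhakhla is wrong: it fails to apply the sound rule(s).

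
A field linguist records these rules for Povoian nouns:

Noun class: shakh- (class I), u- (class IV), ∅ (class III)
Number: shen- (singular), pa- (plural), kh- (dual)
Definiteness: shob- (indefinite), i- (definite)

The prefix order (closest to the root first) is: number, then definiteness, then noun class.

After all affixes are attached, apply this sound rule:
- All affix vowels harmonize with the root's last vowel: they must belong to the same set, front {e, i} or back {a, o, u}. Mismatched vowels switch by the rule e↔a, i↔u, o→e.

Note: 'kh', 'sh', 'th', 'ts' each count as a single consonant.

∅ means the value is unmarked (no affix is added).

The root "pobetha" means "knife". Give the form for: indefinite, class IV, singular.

ushobshanpobetha

Attach number singular shen- → shenpobetha.
Attach definiteness indefinite shob- → shobshenpobetha.
Attach noun class class IV u- → ushobshenpobetha.
Apply vowel harmony: ushobshenpobetha → ushobshanpobetha.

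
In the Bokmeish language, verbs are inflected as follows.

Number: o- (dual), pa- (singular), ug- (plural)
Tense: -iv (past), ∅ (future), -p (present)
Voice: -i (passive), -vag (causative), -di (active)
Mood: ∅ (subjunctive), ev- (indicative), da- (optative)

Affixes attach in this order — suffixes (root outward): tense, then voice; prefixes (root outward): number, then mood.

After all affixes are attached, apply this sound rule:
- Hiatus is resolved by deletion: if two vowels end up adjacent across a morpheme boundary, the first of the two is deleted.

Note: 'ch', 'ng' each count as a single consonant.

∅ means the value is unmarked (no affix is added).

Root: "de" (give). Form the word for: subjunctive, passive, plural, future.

Attach number plural ug- → ugde.
mood = subjunctive: zero marking, form stays ugde.
tense = future: zero marking, form stays ugde.
Attach voice passive -i → ugdei.
Apply vowel deletion: ugdei → ugdi.

ugdi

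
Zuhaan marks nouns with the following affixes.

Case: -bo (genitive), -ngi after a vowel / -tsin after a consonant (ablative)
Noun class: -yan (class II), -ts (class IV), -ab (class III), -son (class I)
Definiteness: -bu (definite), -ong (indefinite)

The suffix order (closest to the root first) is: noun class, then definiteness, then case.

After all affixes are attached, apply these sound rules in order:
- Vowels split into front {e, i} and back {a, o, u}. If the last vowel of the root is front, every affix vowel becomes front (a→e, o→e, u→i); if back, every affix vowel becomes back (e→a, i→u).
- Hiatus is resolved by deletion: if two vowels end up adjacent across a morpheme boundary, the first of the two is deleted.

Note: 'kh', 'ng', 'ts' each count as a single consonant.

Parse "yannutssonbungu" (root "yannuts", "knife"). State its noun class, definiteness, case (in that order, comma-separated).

class I, definite, ablative

Segment: yannuts-son-bu-ngi.
noun class: -son → class I.
definiteness: -bu → definite.
case: -ngi/tsin → ablative.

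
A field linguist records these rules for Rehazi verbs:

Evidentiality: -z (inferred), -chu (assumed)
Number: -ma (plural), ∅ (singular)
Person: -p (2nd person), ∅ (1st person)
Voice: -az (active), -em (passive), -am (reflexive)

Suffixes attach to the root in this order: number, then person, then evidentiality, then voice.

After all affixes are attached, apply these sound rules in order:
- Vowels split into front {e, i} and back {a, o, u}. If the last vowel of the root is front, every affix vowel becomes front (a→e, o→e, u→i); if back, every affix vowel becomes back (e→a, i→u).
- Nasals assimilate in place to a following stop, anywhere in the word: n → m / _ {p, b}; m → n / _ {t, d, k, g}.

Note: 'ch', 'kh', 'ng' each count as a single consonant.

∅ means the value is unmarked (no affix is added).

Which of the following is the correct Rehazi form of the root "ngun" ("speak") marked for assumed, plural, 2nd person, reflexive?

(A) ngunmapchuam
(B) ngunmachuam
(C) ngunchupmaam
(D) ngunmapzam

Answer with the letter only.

A

Attach number plural -ma → ngunma.
Attach person 2nd person -p → ngunmap.
Attach evidentiality assumed -chu → ngunmapchu.
Attach voice reflexive -am → ngunmapchuam.
Vowel harmony: no change.
Nasal assimilation: no change.
So the correct form is ngunmapchuam, option (A).
(D) ngunmapzam is wrong: it uses inferred instead of assumed for evidentiality.
(B) ngunmachuam is wrong: it uses 1st person instead of 2nd person for person.
(C) ngunchupmaam is wrong: it has the affixes in the wrong order.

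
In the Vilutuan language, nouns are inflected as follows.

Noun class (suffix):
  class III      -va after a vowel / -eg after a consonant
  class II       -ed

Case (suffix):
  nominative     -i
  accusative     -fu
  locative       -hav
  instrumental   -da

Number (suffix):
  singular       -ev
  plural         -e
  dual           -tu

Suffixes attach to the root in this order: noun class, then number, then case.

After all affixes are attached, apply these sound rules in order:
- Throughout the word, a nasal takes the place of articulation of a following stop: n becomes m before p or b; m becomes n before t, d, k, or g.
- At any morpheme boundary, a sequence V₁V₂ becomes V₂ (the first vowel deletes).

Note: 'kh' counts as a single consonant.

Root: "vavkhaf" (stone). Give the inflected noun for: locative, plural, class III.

vavkhafegehav

Attach noun class class III -eg (after consonant 'f') → vavkhafeg.
Attach number plural -e → vavkhafege.
Attach case locative -hav → vavkhafegehav.
Nasal assimilation: no change.
Vowel deletion: no change.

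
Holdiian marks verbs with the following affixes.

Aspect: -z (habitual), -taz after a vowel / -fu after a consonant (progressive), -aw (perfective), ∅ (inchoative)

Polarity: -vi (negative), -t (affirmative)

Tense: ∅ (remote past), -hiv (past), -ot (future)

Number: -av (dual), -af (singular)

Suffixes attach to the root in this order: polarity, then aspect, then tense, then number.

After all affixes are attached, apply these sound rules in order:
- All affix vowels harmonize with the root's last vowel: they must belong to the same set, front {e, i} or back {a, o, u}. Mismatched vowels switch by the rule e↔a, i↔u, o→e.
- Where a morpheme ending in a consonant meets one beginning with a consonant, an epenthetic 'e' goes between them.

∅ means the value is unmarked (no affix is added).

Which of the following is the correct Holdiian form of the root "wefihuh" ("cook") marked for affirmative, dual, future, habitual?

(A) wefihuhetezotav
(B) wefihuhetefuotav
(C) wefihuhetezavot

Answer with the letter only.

A

Attach polarity affirmative -t → wefihuht.
Attach aspect habitual -z → wefihuhtz.
Attach tense future -ot → wefihuhtzot.
Attach number dual -av → wefihuhtzotav.
Vowel harmony: no change.
Apply epenthesis: wefihuhtzotav → wefihuhetezotav.
So the correct form is wefihuhetezotav, option (A).
(B) wefihuhetefuotav is wrong: it uses progressive instead of habitual for aspect.
(C) wefihuhetezavot is wrong: it has the affixes in the wrong order.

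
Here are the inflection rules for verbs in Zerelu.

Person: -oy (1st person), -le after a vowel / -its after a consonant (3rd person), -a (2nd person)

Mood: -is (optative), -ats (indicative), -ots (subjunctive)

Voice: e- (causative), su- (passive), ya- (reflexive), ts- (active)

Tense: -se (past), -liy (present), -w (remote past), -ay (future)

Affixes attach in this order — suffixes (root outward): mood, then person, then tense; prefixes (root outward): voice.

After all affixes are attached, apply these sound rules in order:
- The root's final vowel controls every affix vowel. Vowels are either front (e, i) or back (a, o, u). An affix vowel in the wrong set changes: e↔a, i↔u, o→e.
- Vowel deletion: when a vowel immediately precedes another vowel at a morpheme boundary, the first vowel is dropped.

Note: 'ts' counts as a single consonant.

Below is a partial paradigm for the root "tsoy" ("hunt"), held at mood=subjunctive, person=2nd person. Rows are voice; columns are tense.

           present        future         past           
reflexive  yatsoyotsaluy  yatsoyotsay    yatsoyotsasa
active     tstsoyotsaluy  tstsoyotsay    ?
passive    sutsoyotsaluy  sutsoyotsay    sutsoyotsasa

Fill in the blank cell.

tstsoyotsasa

Attach voice active ts- → tstsoy.
Attach mood subjunctive -ots → tstsoyots.
Attach person 2nd person -a → tstsoyotsa.
Attach tense past -se → tstsoyotsase.
Apply vowel harmony: tstsoyotsase → tstsoyotsasa.
Vowel deletion: no change.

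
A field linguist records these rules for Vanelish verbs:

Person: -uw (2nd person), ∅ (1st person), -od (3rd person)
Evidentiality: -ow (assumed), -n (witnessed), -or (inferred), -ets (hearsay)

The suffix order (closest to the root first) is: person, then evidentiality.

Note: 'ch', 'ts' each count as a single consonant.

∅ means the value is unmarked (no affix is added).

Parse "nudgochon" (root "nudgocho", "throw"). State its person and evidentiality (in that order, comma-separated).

Segment: nudgocho-n.
person: ∅ → 1st person.
evidentiality: -n → witnessed.

1st person, witnessed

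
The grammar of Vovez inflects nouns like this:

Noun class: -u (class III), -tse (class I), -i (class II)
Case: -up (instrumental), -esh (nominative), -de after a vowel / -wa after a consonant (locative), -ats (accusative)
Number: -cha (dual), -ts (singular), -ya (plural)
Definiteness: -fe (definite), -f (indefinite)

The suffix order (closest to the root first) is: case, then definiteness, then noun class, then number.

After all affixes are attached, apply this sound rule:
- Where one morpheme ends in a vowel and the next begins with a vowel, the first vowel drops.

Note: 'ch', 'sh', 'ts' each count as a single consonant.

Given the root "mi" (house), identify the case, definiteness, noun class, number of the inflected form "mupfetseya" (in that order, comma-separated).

Segment: mi-up-fe-tse-ya.
case: -up → instrumental.
definiteness: -fe → definite.
noun class: -tse → class I.
number: -ya → plural.

instrumental, definite, class I, plural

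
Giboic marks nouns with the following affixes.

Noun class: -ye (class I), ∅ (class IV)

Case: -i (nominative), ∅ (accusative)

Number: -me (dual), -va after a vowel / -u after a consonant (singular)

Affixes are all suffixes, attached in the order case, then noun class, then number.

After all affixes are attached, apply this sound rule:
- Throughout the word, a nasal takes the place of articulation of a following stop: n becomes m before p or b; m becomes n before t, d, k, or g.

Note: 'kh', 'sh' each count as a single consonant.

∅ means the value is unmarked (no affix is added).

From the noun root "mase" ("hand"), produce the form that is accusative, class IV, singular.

maseva

case = accusative: zero marking, form stays mase.
noun class = class IV: zero marking, form stays mase.
Attach number singular -va (after vowel 'e') → maseva.
Nasal assimilation: no change.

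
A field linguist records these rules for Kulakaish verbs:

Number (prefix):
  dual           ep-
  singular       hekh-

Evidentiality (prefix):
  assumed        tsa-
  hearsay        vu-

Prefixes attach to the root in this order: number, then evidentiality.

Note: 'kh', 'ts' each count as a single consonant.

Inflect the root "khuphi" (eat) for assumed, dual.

Attach number dual ep- → epkhuphi.
Attach evidentiality assumed tsa- → tsaepkhuphi.

tsaepkhuphi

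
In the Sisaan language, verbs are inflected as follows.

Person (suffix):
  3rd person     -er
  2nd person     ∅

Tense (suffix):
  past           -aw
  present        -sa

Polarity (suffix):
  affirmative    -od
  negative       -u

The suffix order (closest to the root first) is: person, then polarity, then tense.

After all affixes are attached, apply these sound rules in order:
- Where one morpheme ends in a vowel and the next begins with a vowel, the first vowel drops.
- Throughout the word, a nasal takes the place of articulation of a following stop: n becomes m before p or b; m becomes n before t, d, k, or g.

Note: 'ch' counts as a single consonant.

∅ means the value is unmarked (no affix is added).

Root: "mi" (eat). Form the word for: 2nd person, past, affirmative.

person = 2nd person: zero marking, form stays mi.
Attach polarity affirmative -od → miod.
Attach tense past -aw → miodaw.
Apply vowel deletion: miodaw → modaw.
Nasal assimilation: no change.

modaw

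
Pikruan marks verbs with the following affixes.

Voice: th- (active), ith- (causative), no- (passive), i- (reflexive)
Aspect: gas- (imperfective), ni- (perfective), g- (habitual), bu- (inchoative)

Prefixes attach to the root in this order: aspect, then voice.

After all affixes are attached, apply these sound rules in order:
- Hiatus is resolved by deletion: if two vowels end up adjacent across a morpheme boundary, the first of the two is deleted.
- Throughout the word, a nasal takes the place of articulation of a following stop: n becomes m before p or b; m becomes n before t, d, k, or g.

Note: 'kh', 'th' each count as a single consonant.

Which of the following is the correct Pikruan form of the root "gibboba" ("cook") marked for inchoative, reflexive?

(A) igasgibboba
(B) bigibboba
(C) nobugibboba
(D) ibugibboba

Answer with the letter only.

D

Attach aspect inchoative bu- → bugibboba.
Attach voice reflexive i- → ibugibboba.
Vowel deletion: no change.
Nasal assimilation: no change.
So the correct form is ibugibboba, option (D).
(C) nobugibboba is wrong: it uses passive instead of reflexive for voice.
(A) igasgibboba is wrong: it uses imperfective instead of inchoative for aspect.
(B) bigibboba is wrong: it has the affixes in the wrong order.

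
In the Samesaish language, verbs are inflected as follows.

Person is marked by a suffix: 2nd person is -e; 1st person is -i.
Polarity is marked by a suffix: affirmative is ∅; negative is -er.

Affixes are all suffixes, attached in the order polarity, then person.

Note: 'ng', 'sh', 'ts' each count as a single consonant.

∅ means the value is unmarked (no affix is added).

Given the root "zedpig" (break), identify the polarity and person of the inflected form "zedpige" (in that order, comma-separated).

Segment: zedpig-e.
polarity: ∅ → affirmative.
person: -e → 2nd person.

affirmative, 2nd person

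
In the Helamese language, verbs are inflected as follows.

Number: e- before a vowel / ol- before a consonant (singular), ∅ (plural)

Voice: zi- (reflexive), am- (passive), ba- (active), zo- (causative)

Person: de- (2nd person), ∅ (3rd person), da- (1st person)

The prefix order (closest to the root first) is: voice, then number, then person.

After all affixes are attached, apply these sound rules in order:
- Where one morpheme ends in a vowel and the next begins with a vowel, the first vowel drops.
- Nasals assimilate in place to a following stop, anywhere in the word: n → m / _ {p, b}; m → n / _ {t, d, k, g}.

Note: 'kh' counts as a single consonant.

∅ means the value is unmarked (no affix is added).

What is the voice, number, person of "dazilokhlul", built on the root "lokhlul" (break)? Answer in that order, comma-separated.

reflexive, plural, 1st person

Segment: da-zi-lokhlul.
voice: zi- → reflexive.
number: ∅ → plural.
person: da- → 1st person.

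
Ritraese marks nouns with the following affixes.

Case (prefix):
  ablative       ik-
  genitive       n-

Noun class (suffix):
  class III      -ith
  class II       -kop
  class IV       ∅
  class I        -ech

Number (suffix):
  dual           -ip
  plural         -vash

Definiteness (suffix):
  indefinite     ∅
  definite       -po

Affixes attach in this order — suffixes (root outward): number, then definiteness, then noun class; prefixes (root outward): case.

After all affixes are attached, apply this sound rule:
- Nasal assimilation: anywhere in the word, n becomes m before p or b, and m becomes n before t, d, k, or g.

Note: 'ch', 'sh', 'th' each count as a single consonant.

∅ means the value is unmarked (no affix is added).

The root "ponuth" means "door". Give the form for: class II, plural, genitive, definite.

mponuthvashpokop

Attach case genitive n- → nponuth.
Attach number plural -vash → nponuthvash.
Attach definiteness definite -po → nponuthvashpo.
Attach noun class class II -kop → nponuthvashpokop.
Apply nasal assimilation: nponuthvashpokop → mponuthvashpokop.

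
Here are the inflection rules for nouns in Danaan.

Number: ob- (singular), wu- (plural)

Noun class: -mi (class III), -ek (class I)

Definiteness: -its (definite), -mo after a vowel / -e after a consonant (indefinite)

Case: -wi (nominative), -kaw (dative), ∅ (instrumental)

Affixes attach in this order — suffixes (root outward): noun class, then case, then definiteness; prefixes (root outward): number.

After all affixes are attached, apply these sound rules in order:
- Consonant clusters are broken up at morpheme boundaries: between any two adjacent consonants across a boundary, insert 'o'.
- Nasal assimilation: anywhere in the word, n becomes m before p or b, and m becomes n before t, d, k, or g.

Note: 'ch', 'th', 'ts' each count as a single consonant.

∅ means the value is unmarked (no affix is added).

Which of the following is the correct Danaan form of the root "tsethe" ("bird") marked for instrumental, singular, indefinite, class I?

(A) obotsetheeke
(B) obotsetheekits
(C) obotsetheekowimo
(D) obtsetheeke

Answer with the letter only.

A

Attach noun class class I -ek → tsetheek.
case = instrumental: zero marking, form stays tsetheek.
Attach number singular ob- → obtsetheek.
Attach definiteness indefinite -e (after consonant 'k') → obtsetheeke.
Apply epenthesis: obtsetheeke → obotsetheeke.
Nasal assimilation: no change.
So the correct form is obotsetheeke, option (A).
(B) obotsetheekits is wrong: it uses definite instead of indefinite for definiteness.
(C) obotsetheekowimo is wrong: it uses nominative instead of instrumental for case.
(D) obtsetheeke is wrong: it fails to apply the sound rule(s).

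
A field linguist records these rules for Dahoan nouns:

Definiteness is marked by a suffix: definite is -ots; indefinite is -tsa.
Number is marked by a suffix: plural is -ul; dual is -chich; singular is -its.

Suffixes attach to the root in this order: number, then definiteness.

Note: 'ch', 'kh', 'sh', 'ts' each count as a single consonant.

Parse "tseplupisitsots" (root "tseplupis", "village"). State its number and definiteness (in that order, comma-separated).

singular, definite

Segment: tseplupis-its-ots.
number: -its → singular.
definiteness: -ots → definite.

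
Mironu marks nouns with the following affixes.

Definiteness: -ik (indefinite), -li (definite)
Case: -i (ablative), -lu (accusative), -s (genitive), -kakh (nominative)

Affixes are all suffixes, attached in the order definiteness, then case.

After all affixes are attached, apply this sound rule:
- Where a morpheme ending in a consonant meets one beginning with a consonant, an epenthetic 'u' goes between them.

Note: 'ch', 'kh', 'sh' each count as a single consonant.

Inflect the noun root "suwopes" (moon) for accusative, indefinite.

Attach definiteness indefinite -ik → suwopesik.
Attach case accusative -lu → suwopesiklu.
Apply epenthesis: suwopesiklu → suwopesikulu.

suwopesikulu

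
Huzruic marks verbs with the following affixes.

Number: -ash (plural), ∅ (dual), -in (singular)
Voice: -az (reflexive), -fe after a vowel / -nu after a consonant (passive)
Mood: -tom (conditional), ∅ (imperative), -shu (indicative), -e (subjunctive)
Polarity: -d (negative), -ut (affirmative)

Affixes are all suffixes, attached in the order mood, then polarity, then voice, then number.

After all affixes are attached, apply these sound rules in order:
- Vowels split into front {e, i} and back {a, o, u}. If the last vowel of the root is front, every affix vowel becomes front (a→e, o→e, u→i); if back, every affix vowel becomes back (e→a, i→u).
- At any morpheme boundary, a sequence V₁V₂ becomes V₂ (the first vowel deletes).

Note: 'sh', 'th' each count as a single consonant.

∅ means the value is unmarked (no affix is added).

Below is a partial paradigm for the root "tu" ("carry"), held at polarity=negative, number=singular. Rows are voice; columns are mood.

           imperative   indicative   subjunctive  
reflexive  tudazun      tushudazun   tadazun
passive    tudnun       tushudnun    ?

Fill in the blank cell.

Attach mood subjunctive -e → tue.
Attach polarity negative -d → tued.
Attach voice passive -nu (after consonant 'd') → tuednu.
Attach number singular -in → tuednuin.
Apply vowel harmony: tuednuin → tuadnuun.
Apply vowel deletion: tuadnuun → tadnun.

tadnun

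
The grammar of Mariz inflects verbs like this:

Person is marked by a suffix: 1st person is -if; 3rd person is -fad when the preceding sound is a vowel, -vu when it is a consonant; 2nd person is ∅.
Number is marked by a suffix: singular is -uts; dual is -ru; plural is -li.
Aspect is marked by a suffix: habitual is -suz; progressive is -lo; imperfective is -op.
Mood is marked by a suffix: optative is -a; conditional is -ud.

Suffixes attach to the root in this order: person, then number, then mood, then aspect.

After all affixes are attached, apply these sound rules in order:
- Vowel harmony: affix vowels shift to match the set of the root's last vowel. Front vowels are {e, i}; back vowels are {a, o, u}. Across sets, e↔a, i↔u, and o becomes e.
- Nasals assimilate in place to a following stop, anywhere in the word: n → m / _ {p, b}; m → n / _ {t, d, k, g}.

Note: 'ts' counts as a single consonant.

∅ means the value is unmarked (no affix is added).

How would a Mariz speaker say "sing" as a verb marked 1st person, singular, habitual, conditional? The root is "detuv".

Attach person 1st person -if → detuvif.
Attach number singular -uts → detuvifuts.
Attach mood conditional -ud → detuvifutsud.
Attach aspect habitual -suz → detuvifutsudsuz.
Apply vowel harmony: detuvifutsudsuz → detuvufutsudsuz.
Nasal assimilation: no change.

detuvufutsudsuz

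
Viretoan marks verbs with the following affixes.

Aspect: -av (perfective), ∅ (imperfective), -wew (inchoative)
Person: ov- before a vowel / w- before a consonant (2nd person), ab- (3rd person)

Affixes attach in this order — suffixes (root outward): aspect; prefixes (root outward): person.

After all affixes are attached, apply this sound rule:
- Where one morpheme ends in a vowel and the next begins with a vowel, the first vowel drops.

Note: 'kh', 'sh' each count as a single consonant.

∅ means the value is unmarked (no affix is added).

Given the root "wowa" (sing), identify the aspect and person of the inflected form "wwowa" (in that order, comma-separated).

imperfective, 2nd person

Segment: w-wowa.
aspect: ∅ → imperfective.
person: ov/w- → 2nd person.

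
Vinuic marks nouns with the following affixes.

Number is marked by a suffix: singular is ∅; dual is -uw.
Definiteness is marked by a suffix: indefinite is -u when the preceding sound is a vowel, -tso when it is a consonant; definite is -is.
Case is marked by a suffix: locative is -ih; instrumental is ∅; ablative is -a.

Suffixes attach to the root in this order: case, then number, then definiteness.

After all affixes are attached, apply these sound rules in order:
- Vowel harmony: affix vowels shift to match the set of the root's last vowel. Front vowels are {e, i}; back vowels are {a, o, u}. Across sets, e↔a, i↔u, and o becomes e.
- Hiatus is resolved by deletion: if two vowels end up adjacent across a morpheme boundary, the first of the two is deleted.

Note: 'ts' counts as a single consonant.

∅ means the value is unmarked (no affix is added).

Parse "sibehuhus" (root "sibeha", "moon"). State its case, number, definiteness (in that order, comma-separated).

locative, singular, definite

Segment: sibeha-ih-is.
case: -ih → locative.
number: ∅ → singular.
definiteness: -is → definite.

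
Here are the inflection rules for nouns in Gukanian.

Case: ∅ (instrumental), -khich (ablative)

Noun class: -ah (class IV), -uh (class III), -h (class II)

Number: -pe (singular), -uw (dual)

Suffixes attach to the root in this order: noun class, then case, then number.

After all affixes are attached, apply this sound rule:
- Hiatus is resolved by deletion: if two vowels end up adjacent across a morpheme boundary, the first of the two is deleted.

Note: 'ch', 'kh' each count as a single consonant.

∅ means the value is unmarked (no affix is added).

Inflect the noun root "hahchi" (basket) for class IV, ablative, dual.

hahchahkhichuw

Attach noun class class IV -ah → hahchiah.
Attach case ablative -khich → hahchiahkhich.
Attach number dual -uw → hahchiahkhichuw.
Apply vowel deletion: hahchiahkhichuw → hahchahkhichuw.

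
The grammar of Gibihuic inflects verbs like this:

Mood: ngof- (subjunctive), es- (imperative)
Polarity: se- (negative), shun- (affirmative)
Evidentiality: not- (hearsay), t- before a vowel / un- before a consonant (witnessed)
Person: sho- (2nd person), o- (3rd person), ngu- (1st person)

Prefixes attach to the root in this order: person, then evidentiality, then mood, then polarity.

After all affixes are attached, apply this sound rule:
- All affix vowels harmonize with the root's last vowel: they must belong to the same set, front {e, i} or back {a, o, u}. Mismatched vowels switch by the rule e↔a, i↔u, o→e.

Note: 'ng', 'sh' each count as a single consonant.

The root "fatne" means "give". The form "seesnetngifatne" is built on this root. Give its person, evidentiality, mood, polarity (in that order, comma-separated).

Segment: se-es-not-ngu-fatne.
person: ngu- → 1st person.
evidentiality: not- → hearsay.
mood: es- → imperative.
polarity: se- → negative.

1st person, hearsay, imperative, negative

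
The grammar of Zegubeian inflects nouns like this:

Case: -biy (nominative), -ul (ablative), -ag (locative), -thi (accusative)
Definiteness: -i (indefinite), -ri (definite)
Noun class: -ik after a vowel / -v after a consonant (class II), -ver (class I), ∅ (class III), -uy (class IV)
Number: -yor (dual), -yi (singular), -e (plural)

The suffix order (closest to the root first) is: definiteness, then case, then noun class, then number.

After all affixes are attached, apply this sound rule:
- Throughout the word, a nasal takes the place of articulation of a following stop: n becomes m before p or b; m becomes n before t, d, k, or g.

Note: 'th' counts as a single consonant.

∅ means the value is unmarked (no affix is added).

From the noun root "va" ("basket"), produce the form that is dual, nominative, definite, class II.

varibiyvyor

Attach definiteness definite -ri → vari.
Attach case nominative -biy → varibiy.
Attach noun class class II -v (after consonant 'y') → varibiyv.
Attach number dual -yor → varibiyvyor.
Nasal assimilation: no change.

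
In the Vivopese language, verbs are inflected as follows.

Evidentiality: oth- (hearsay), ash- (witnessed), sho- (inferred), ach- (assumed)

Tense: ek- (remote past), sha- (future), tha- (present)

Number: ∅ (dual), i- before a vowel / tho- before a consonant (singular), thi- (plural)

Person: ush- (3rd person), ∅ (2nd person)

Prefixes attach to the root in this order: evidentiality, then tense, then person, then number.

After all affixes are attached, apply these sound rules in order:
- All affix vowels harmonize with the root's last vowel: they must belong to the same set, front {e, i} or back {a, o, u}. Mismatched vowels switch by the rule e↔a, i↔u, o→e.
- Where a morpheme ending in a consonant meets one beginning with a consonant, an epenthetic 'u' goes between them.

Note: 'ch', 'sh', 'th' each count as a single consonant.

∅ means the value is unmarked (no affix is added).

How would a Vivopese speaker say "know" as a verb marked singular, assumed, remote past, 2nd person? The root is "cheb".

Attach evidentiality assumed ach- → achcheb.
Attach tense remote past ek- → ekachcheb.
person = 2nd person: zero marking, form stays ekachcheb.
Attach number singular i- (before vowel 'e') → iekachcheb.
Apply vowel harmony: iekachcheb → iekechcheb.
Apply epenthesis: iekechcheb → iekechucheb.

iekechucheb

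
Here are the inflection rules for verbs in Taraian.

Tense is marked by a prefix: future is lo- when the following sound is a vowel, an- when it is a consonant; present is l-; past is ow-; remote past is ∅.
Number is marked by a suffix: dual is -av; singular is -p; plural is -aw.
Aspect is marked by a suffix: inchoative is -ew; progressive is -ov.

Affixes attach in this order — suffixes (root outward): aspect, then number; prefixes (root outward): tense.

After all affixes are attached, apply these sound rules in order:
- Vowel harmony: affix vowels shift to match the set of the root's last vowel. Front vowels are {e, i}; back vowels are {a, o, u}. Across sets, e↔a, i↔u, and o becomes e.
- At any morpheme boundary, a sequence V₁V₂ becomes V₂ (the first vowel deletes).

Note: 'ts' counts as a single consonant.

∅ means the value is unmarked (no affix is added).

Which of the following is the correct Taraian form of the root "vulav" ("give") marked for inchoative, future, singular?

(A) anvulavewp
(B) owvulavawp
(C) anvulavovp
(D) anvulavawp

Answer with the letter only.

D

Attach aspect inchoative -ew → vulavew.
Attach tense future an- (before consonant 'v') → anvulavew.
Attach number singular -p → anvulavewp.
Apply vowel harmony: anvulavewp → anvulavawp.
Vowel deletion: no change.
So the correct form is anvulavawp, option (D).
(B) owvulavawp is wrong: it uses past instead of future for tense.
(A) anvulavewp is wrong: it fails to apply the sound rule(s).
(C) anvulavovp is wrong: it uses progressive instead of inchoative for aspect.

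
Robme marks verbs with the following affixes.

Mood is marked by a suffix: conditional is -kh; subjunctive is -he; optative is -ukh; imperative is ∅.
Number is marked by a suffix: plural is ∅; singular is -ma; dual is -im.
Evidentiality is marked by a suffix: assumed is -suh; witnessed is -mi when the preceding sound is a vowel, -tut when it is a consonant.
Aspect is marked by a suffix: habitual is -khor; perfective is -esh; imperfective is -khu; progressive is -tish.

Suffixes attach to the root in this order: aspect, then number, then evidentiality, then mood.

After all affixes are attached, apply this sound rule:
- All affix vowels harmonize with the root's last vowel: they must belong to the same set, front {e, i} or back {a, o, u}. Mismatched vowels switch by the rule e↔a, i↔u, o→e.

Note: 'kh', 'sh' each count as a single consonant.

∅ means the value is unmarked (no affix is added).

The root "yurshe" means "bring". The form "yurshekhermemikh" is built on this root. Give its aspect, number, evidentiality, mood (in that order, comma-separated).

habitual, singular, witnessed, conditional

Segment: yurshe-khor-ma-mi-kh.
aspect: -khor → habitual.
number: -ma → singular.
evidentiality: -mi/tut → witnessed.
mood: -kh → conditional.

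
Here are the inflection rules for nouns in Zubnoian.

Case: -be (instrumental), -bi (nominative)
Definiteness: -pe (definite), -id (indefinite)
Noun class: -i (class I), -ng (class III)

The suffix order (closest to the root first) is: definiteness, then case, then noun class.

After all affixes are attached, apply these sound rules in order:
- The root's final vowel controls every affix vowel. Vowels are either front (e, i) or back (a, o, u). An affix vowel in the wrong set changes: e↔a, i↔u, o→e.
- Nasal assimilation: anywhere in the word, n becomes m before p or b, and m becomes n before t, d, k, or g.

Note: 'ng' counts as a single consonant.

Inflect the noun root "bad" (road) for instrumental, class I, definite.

badpabau

Attach definiteness definite -pe → badpe.
Attach case instrumental -be → badpebe.
Attach noun class class I -i → badpebei.
Apply vowel harmony: badpebei → badpabau.
Nasal assimilation: no change.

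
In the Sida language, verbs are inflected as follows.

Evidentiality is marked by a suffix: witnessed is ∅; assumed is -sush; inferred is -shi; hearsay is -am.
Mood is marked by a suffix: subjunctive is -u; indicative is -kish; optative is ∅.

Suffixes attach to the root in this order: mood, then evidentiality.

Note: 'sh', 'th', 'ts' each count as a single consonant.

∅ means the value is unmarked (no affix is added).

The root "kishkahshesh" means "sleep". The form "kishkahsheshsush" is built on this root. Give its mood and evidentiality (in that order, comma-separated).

Segment: kishkahshesh-sush.
mood: ∅ → optative.
evidentiality: -sush → assumed.

optative, assumed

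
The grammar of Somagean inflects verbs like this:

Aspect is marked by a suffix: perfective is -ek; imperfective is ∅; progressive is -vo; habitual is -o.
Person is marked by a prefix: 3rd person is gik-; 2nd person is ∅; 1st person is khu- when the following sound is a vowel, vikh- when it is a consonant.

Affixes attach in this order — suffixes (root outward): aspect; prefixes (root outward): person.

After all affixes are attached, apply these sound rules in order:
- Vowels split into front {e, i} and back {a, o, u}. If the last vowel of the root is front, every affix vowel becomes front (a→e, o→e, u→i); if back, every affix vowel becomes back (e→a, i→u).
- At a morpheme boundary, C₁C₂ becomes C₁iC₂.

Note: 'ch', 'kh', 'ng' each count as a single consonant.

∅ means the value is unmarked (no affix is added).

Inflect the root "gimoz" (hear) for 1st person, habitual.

vukhigimozo

Attach aspect habitual -o → gimozo.
Attach person 1st person vikh- (before consonant 'g') → vikhgimozo.
Apply vowel harmony: vikhgimozo → vukhgimozo.
Apply epenthesis: vukhgimozo → vukhigimozo.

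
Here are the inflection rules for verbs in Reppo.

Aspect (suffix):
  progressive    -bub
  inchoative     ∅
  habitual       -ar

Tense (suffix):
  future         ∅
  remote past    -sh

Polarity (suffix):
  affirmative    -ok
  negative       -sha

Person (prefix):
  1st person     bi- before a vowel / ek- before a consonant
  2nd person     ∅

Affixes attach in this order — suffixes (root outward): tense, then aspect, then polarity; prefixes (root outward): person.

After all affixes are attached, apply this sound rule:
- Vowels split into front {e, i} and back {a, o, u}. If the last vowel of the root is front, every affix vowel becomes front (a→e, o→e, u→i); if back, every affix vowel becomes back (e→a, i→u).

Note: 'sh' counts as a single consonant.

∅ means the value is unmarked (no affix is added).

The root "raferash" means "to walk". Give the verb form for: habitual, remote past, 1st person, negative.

akraferashsharsha

Attach tense remote past -sh → raferashsh.
Attach person 1st person ek- (before consonant 'r') → ekraferashsh.
Attach aspect habitual -ar → ekraferashshar.
Attach polarity negative -sha → ekraferashsharsha.
Apply vowel harmony: ekraferashsharsha → akraferashsharsha.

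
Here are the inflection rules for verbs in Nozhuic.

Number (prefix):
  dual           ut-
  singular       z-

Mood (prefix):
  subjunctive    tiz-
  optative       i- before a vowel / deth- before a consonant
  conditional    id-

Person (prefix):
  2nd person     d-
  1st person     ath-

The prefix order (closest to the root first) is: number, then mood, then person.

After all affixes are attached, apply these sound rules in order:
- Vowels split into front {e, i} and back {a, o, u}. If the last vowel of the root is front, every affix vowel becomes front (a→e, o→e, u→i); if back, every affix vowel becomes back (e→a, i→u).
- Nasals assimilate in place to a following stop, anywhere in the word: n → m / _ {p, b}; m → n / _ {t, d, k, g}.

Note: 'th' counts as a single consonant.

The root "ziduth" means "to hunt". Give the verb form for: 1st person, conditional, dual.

Attach number dual ut- → utziduth.
Attach mood conditional id- → idutziduth.
Attach person 1st person ath- → athidutziduth.
Apply vowel harmony: athidutziduth → athudutziduth.
Nasal assimilation: no change.

athudutziduth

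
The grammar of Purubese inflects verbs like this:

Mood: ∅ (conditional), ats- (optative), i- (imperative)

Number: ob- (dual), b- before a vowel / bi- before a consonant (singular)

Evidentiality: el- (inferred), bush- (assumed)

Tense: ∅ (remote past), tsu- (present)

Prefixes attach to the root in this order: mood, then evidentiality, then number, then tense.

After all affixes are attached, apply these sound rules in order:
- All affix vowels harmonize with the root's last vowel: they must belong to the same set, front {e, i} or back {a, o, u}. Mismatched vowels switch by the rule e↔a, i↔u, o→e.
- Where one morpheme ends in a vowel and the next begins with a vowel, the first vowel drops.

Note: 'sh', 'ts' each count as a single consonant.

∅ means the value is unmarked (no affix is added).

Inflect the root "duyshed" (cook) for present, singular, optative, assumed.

tsibibishetsduyshed

Attach mood optative ats- → atsduyshed.
Attach evidentiality assumed bush- → bushatsduyshed.
Attach number singular bi- (before consonant 'b') → bibushatsduyshed.
Attach tense present tsu- → tsubibushatsduyshed.
Apply vowel harmony: tsubibushatsduyshed → tsibibishetsduyshed.
Vowel deletion: no change.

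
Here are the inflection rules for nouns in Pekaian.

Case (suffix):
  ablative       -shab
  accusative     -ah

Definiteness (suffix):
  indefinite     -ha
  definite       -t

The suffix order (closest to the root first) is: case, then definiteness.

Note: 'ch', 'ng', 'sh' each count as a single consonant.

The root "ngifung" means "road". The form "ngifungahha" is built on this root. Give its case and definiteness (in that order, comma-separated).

Segment: ngifung-ah-ha.
case: -ah → accusative.
definiteness: -ha → indefinite.

accusative, indefinite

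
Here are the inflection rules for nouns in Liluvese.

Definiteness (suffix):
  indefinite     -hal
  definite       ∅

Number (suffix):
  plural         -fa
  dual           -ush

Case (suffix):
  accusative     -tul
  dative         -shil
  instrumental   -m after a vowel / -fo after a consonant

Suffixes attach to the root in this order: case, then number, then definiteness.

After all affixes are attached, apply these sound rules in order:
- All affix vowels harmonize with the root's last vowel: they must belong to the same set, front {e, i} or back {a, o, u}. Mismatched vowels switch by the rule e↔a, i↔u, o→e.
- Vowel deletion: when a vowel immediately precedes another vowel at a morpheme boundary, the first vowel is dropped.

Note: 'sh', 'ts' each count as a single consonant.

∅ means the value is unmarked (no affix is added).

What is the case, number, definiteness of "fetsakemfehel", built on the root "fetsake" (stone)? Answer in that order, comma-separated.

Segment: fetsake-m-fa-hal.
case: -m/fo → instrumental.
number: -fa → plural.
definiteness: -hal → indefinite.

instrumental, plural, indefinite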